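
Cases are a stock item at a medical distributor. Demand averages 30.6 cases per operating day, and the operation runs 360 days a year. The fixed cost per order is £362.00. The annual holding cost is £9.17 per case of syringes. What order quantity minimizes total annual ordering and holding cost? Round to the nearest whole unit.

Annual demand D = 30.6 × 360 = 11,016.
EOQ = √(2DS / H) = √(2 × 11,016 × 362 / 9.17).
= √(7,975,584 / 9.17) = √869,747.4373 ≈ 932.603.

Q* ≈ 933 cases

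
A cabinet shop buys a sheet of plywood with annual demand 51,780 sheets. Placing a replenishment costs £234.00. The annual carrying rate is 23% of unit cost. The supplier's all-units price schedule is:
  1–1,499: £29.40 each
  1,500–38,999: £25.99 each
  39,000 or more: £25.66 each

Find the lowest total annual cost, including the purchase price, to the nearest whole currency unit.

Holding cost per unit per year at price C is H = 0.23·C.
For each price level, check whether its EOQ is feasible; otherwise the best quantity at that price is the breakpoint.
Tier 1 (£29.40): EOQ = 1893.1 exceeds tier's upper bound 1499, so this tier is dominated.
EOQ at £25.99 = 2013.4 (feasible in tier 2): TC = 51,780×£25.99 + (51,780/2013.4)×234 + (2013.4/2)×0.23×£25.99 = £1,357,797.89.
EOQ at £25.66 = 2026.3 < 39000, so use break Q=39000: TC = 51,780×£25.66 + (51,780/39000.0)×234 + (39000.0/2)×0.23×£25.66 = £1,444,070.58.
Lowest total cost among the candidates is at Q = 2013.4.

TC* ≈ £1,357,798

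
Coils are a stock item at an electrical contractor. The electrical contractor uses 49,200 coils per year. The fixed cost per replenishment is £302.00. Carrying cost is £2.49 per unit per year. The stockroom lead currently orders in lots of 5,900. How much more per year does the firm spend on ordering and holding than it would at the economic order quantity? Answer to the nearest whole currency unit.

Extra cost ≈ £1,262 per year

EOQ = √(2DS/H) = √(2 × 49,200 × 302 / 2.49) ≈ 3454.63.
Cost at Q* = (D/Q*)S + (Q*/2)H = √(2DSH) ≈ £8,602.02.
Cost at Q = 5,900: (49,200/5,900)×302 + (5,900/2)×2.49 = £2,518.37 + £7,345.50 = £9,863.87.
Excess = £9,863.87 − £8,602.02 = £1,261.85.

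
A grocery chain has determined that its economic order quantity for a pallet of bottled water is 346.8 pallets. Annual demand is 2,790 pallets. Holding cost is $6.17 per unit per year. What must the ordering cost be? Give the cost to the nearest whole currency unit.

S ≈ $133

Invert the EOQ relation Q*² = 2DS/H.
From Q* = √(2DS/H): S = Q*²H / (2D) = 346.8² × 6.17 / (2 × 2,790) = 132.9870.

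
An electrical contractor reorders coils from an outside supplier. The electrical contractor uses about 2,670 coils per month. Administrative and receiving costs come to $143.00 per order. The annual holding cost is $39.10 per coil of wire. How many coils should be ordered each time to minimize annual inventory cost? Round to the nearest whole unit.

Annual demand D = 2,670 × 12 = 32,040.
EOQ = √(2DS / H) = √(2 × 32,040 × 143 / 39.1).
= √(9,163,440 / 39.1) = √234,359.0793 ≈ 484.106.

Q* ≈ 484 coils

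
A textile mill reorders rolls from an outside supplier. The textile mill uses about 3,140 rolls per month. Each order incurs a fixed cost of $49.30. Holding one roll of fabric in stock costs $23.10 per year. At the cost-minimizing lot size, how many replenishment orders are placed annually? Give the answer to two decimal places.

Annual demand D = 3,140 × 12 = 37,680.
EOQ = √(2DS/H) = √(2 × 37,680 × 49.3 / 23.1) ≈ 401.04.
Orders per year = D / Q* = 37,680 / 401.04 ≈ 93.956.

N ≈ 93.96 orders per year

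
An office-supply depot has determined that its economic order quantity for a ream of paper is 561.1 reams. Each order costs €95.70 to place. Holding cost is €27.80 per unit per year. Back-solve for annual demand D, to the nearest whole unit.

The basic EOQ model gives Q* = √(2DS/H); rearrange for the unknown.
From Q* = √(2DS/H): D = Q*²H / (2S) = 561.1² × 27.8 / (2 × 95.7) = 45728.126.

D ≈ 45,728 reams per year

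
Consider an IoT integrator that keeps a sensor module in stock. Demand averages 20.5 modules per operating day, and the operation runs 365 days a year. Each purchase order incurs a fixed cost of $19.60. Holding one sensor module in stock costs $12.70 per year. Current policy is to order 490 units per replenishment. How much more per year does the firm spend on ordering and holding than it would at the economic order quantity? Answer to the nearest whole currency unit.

Annual demand D = 20.5 × 365 = 7,482.5.
EOQ = √(2DS/H) = √(2 × 7,482.5 × 19.6 / 12.7) ≈ 151.97.
Cost at Q* = (D/Q*)S + (Q*/2)H = √(2DSH) ≈ $1,930.05.
Cost at Q = 490: (7,482.5/490)×19.6 + (490/2)×12.7 = $299.30 + $3,111.50 = $3,410.80.
Excess = $3,410.80 − $1,930.05 = $1,480.75.

Extra cost ≈ $1,481 per year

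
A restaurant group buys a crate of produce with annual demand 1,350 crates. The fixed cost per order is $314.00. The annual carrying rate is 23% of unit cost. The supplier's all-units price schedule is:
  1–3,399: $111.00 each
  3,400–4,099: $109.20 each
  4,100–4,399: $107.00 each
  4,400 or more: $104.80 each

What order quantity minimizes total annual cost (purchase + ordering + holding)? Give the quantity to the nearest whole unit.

Holding cost per unit per year at price C is H = 0.23·C.
Evaluate total cost at each tier's feasible EOQ or, if the EOQ is below the tier, at the tier's minimum quantity.
EOQ at $111.00 = 182.2 (feasible in tier 1): TC = 1,350×$111.00 + (1,350/182.2)×314 + (182.2/2)×0.23×$111.00 = $154,502.35.
EOQ at $109.20 = 183.7 < 3400, so use break Q=3400: TC = 1,350×$109.20 + (1,350/3400.0)×314 + (3400.0/2)×0.23×$109.20 = $190,241.88.
EOQ at $107.00 = 185.6 < 4100, so use break Q=4100: TC = 1,350×$107.00 + (1,350/4100.0)×314 + (4100.0/2)×0.23×$107.00 = $195,003.89.
EOQ at $104.80 = 187.5 < 4400, so use break Q=4400: TC = 1,350×$104.80 + (1,350/4400.0)×314 + (4400.0/2)×0.23×$104.80 = $194,605.14.
Lowest total cost is $154,502.35 at Q = 182.2.

Q* ≈ 182 crates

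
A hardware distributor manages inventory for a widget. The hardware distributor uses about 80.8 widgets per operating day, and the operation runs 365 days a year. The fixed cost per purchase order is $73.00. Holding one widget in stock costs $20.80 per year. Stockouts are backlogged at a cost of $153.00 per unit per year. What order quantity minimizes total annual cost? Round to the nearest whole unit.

Q* ≈ 485 widgets

Annual demand D = 80.8 × 365 = 29,492.
With planned backorders, Q* = √(2DS/H) · √((H+B)/B).
√(2DS/H) = √(2 × 29,492 × 73 / 20.8) = 454.985.
√((H+B)/B) = √((20.8+153)/153) = 1.0658.
Q* ≈ 484.927.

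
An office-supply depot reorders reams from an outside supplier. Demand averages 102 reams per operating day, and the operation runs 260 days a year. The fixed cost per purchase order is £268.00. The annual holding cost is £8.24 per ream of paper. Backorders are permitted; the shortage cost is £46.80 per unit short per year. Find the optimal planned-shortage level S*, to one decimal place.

Annual demand D = 102 × 260 = 26,520.
With planned backorders, Q* = √(2DS/H) · √((H+B)/B).
√(2DS/H) = √(2 × 26,520 × 268 / 8.24) = 1313.426.
√((H+B)/B) = √((8.24+46.8)/46.8) = 1.0845.
Q* ≈ 1424.367.
S* = Q* · H/(H+B) = 1424.367 × 8.24/55.04 ≈ 213.241.

S* ≈ 213.2 reams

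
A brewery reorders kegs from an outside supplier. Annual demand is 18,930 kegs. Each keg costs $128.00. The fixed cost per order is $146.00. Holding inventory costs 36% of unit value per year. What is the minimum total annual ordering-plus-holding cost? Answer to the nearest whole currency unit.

TC* ≈ $15,960

Holding cost H = 0.36 × $128.00 = $46.0800 per unit per year.
The optimal lot size = √(2DS/H) = √(2 × 18,930 × 146 / 46.08) ≈ 346.35.
At Q*, ordering cost (D/Q*)S equals holding cost (Q*/2)H, each = √(DSH/2).
Minimum total = √(2DSH) = √(2 × 18,930 × 146 × 46.08) ≈ 15959.635.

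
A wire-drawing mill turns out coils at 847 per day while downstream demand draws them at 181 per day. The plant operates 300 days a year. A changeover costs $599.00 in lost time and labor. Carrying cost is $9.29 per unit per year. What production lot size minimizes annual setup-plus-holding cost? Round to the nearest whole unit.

Q* ≈ 2,984 coils

Annual demand D = 181 × 300 = 54,300.
Production build-up factor (1 − d/p) = 1 − 181/847 = 0.7863.
Q* = √(2DS / (H(1 − d/p))) = √(2 × 54,300 × 599 / (9.29 × 0.7863)).
= √(65,051,400 / 7.3048) ≈ 2984.180.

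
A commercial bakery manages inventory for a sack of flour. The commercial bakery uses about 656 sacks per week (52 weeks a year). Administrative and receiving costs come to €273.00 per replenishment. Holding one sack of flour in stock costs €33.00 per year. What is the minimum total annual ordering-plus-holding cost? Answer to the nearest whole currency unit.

Annual demand D = 656 × 52 = 34,112.
EOQ = √(2DS/H) = √(2 × 34,112 × 273 / 33) ≈ 751.26.
At Q*, ordering cost (D/Q*)S equals holding cost (Q*/2)H, each = √(DSH/2).
Minimum total = √(2DSH) = √(2 × 34,112 × 273 × 33) ≈ 24791.733.

TC* ≈ €24,792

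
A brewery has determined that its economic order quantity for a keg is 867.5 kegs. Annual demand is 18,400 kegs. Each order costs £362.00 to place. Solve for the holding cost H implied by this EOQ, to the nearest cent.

The basic EOQ model gives Q* = √(2DS/H); rearrange for the unknown.
From Q* = √(2DS/H): H = 2DS / Q*² = 2 × 18,400 × 362 / 867.5² = 17.7018.

H ≈ £17.70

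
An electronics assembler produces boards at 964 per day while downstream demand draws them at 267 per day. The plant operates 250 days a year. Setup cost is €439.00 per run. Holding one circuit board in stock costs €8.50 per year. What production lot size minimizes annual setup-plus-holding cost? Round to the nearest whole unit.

Q* ≈ 3,088 boards

Annual demand D = 267 × 250 = 66,750.
Production build-up factor (1 − d/p) = 1 − 267/964 = 0.7230.
Q* = √(2DS / (H(1 − d/p))) = √(2 × 66,750 × 439 / (8.5 × 0.7230)).
= √(58,606,500 / 6.1457) ≈ 3088.059.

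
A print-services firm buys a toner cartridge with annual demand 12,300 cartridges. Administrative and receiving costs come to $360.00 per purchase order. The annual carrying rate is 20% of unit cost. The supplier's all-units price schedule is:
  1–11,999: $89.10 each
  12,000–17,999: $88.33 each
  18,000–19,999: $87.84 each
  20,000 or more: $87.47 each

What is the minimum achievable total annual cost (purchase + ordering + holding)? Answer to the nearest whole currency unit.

TC* ≈ $1,108,492

Holding cost per unit per year at price C is H = 0.20·C.
Evaluate total cost at each tier's feasible EOQ or, if the EOQ is below the tier, at the tier's minimum quantity.
EOQ at $89.10 = 705.0 (feasible in tier 1): TC = 12,300×$89.10 + (12,300/705.0)×360 + (705.0/2)×0.20×$89.10 = $1,108,492.40.
EOQ at $88.33 = 708.0 < 12000, so use break Q=12000: TC = 12,300×$88.33 + (12,300/12000.0)×360 + (12000.0/2)×0.20×$88.33 = $1,192,824.00.
EOQ at $87.84 = 710.0 < 18000, so use break Q=18000: TC = 12,300×$87.84 + (12,300/18000.0)×360 + (18000.0/2)×0.20×$87.84 = $1,238,790.00.
EOQ at $87.47 = 711.5 < 20000, so use break Q=20000: TC = 12,300×$87.47 + (12,300/20000.0)×360 + (20000.0/2)×0.20×$87.47 = $1,251,042.40.
Lowest total cost among the candidates is at Q = 705.0.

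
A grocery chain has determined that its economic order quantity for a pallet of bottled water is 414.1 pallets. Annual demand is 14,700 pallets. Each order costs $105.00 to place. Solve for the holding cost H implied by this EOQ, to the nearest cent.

Invert the EOQ relation Q*² = 2DS/H.
From Q* = √(2DS/H): H = 2DS / Q*² = 2 × 14,700 × 105 / 414.1² = 18.0022.

H ≈ $18.00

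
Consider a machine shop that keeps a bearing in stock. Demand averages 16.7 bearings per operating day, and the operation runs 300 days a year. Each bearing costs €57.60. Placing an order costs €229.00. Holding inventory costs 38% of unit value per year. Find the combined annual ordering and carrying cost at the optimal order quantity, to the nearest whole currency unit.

TC* ≈ €7,087

Annual demand D = 16.7 × 300 = 5,010.
Holding cost H = 0.38 × €57.60 = €21.8880 per unit per year.
The optimal lot size = √(2DS/H) = √(2 × 5,010 × 229 / 21.888) ≈ 323.78.
At the optimum the two cost components are equal, so total cost = 2·(Q*/2)H = Q*·H.
Minimum total = √(2DSH) = √(2 × 5,010 × 229 × 21.888) ≈ 7086.873.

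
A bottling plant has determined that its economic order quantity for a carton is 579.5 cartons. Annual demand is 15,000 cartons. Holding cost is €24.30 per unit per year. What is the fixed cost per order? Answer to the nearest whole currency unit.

The basic EOQ model gives Q* = √(2DS/H); rearrange for the unknown.
From Q* = √(2DS/H): S = Q*²H / (2D) = 579.5² × 24.3 / (2 × 15,000) = 272.0144.

S ≈ €272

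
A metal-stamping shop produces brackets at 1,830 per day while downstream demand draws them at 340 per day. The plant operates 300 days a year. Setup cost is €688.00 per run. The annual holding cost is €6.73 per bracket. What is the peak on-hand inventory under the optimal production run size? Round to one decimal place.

Annual demand D = 340 × 300 = 102,000.
Production build-up factor (1 − d/p) = 1 − 340/1,830 = 0.8142.
Q* = √(2DS / (H(1 − d/p))) = √(2 × 102,000 × 688 / (6.73 × 0.8142)).
= √(140,352,000 / 5.4796) ≈ 5060.975.
Maximum inventory = Q*(1 − d/p) = 5060.975 × 0.8142 ≈ 4120.684.

I_max ≈ 4,120.7 brackets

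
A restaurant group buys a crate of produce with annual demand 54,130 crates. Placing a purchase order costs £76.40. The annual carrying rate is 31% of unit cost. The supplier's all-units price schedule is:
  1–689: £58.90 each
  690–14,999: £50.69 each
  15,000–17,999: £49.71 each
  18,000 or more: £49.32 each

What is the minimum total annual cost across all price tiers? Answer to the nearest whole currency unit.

TC* ≈ £2,755,250

Holding cost per unit per year at price C is H = 0.31·C.
Candidates are each tier's EOQ (if it falls in that tier) and each price-break quantity.
EOQ at £58.90 = 673.0 (feasible in tier 1): TC = 54,130×£58.90 + (54,130/673.0)×76.4 + (673.0/2)×0.31×£58.90 = £3,200,546.07.
EOQ at £50.69 = 725.5 (feasible in tier 2): TC = 54,130×£50.69 + (54,130/725.5)×76.4 + (725.5/2)×0.31×£50.69 = £2,755,250.17.
EOQ at £49.71 = 732.6 < 15000, so use break Q=15000: TC = 54,130×£49.71 + (54,130/15000.0)×76.4 + (15000.0/2)×0.31×£49.71 = £2,806,653.75.
EOQ at £49.32 = 735.5 < 18000, so use break Q=18000: TC = 54,130×£49.32 + (54,130/18000.0)×76.4 + (18000.0/2)×0.31×£49.32 = £2,807,524.15.
Lowest total cost among the candidates is at Q = 725.5.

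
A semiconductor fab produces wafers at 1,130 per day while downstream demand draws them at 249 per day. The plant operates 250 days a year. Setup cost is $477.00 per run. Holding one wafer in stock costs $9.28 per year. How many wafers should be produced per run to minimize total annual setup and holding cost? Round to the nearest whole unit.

Annual demand D = 249 × 250 = 62,250.
Production build-up factor (1 − d/p) = 1 − 249/1,130 = 0.7796.
Q* = √(2DS / (H(1 − d/p))) = √(2 × 62,250 × 477 / (9.28 × 0.7796)).
= √(59,386,500 / 7.2351) ≈ 2864.977.

Q* ≈ 2,865 wafers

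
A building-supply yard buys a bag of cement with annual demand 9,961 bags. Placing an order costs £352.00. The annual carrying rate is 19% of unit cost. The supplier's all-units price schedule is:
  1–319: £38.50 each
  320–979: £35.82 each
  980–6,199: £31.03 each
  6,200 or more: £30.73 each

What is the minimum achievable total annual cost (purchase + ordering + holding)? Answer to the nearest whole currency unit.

TC* ≈ £315,520

Holding cost per unit per year at price C is H = 0.19·C.
Candidates are each tier's EOQ (if it falls in that tier) and each price-break quantity.
Tier 1 (£38.50): EOQ = 979.1 exceeds tier's upper bound 319, so this tier is dominated.
Tier 2 (£35.82): EOQ = 1015.1 exceeds tier's upper bound 979, so this tier is dominated.
EOQ at £31.03 = 1090.6 (feasible in tier 3): TC = 9,961×£31.03 + (9,961/1090.6)×352 + (1090.6/2)×0.19×£31.03 = £315,519.75.
EOQ at £30.73 = 1095.9 < 6200, so use break Q=6200: TC = 9,961×£30.73 + (9,961/6200.0)×352 + (6200.0/2)×0.19×£30.73 = £324,767.03.
Lowest total cost among the candidates is at Q = 1090.6.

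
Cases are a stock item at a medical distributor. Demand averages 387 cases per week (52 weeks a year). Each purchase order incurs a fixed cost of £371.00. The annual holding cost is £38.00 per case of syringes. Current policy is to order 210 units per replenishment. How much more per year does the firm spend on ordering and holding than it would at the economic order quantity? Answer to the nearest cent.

Annual demand D = 387 × 52 = 20,124.
EOQ = √(2DS/H) = √(2 × 20,124 × 371 / 38) ≈ 626.86.
Cost at Q* = (D/Q*)S + (Q*/2)H = √(2DSH) ≈ £23,820.50.
Cost at Q = 210: (20,124/210)×371 + (210/2)×38 = £35,552.40 + £3,990.00 = £39,542.40.
Excess = £39,542.40 − £23,820.50 = £15,721.90.

Extra cost ≈ £15,721.90 per year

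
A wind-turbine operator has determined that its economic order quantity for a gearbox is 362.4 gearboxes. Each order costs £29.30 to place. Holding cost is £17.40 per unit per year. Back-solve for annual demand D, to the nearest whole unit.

D ≈ 38,997 gearboxes per year

The basic EOQ model gives Q* = √(2DS/H); rearrange for the unknown.
From Q* = √(2DS/H): D = Q*²H / (2S) = 362.4² × 17.4 / (2 × 29.3) = 38996.714.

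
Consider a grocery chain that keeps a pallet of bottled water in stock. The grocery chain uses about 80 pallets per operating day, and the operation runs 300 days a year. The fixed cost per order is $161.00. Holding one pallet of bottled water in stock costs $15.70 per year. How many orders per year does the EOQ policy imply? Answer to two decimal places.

Annual demand D = 80 × 300 = 24,000.
Q* = √(2DS/H) = √(2 × 24,000 × 161 / 15.7) ≈ 701.59.
Orders per year = D / Q* = 24,000 / 701.59 ≈ 34.208.

N ≈ 34.21 orders per year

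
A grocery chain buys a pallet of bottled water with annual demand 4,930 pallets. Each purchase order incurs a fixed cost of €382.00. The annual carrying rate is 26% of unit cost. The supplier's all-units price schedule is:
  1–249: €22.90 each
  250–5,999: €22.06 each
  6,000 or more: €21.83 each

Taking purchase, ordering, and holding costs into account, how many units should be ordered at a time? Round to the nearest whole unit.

Q* ≈ 810 pallets

Holding cost per unit per year at price C is H = 0.26·C.
Candidates are each tier's EOQ (if it falls in that tier) and each price-break quantity.
Tier 1 (€22.90): EOQ = 795.4 exceeds tier's upper bound 249, so this tier is dominated.
EOQ at €22.06 = 810.4 (feasible in tier 2): TC = 4,930×€22.06 + (4,930/810.4)×382 + (810.4/2)×0.26×€22.06 = €113,403.73.
EOQ at €21.83 = 814.6 < 6000, so use break Q=6000: TC = 4,930×€21.83 + (4,930/6000.0)×382 + (6000.0/2)×0.26×€21.83 = €124,963.18.
Lowest total cost is €113,403.73 at Q = 810.4.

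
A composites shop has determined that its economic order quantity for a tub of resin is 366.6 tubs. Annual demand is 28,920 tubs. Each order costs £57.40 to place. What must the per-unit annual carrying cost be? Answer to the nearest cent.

H ≈ £24.70

Squaring Q* = √(2DS/H) gives Q*² = 2DS/H.
From Q* = √(2DS/H): H = 2DS / Q*² = 2 × 28,920 × 57.4 / 366.6² = 24.7033.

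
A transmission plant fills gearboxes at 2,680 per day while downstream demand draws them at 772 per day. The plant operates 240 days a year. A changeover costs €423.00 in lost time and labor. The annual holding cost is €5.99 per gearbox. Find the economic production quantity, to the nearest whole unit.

Q* ≈ 6,063 gearboxes

Annual demand D = 772 × 240 = 185,280.
Production build-up factor (1 − d/p) = 1 − 772/2,680 = 0.7119.
Q* = √(2DS / (H(1 − d/p))) = √(2 × 185,280 × 423 / (5.99 × 0.7119)).
= √(156,746,880 / 4.2645) ≈ 6062.675.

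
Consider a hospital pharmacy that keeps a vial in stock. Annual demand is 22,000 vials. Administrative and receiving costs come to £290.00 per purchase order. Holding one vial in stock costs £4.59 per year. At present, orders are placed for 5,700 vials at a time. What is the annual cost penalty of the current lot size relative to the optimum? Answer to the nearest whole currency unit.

Extra cost ≈ £6,548 per year

EOQ = √(2DS/H) = √(2 × 22,000 × 290 / 4.59) ≈ 1667.32.
Cost at Q* = (D/Q*)S + (Q*/2)H = √(2DSH) ≈ £7,653.00.
Cost at Q = 5,700: (22,000/5,700)×290 + (5,700/2)×4.59 = £1,119.30 + £13,081.50 = £14,200.80.
Excess = £14,200.80 − £7,653.00 = £6,547.80.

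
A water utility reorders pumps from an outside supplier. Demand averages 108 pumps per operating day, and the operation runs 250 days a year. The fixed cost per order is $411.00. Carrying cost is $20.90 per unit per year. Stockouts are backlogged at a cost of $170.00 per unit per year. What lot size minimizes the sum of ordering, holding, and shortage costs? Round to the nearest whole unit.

Annual demand D = 108 × 250 = 27,000.
With planned backorders, Q* = √(2DS/H) · √((H+B)/B).
√(2DS/H) = √(2 × 27,000 × 411 / 20.9) = 1030.492.
√((H+B)/B) = √((20.9+170)/170) = 1.0597.
Q* ≈ 1092.001.

Q* ≈ 1,092 pumps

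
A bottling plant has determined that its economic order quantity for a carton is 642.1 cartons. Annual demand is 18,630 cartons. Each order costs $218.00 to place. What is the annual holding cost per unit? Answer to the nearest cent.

Invert the EOQ relation Q*² = 2DS/H.
From Q* = √(2DS/H): H = 2DS / Q*² = 2 × 18,630 × 218 / 642.1² = 19.7013.

H ≈ $19.70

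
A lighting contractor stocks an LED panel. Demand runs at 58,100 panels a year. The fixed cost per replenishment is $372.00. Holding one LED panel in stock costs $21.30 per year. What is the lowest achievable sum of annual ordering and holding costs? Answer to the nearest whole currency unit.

TC* ≈ $30,343

The optimal lot size = √(2DS/H) = √(2 × 58,100 × 372 / 21.3) ≈ 1424.57.
At the optimum the two cost components are equal, so total cost = 2·(Q*/2)H = Q*·H.
Minimum total = √(2DSH) = √(2 × 58,100 × 372 × 21.3) ≈ 30343.407.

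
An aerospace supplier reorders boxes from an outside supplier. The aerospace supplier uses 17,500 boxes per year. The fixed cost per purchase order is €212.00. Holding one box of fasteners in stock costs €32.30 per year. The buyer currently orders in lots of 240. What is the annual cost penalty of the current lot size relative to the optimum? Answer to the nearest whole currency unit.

EOQ = √(2DS/H) = √(2 × 17,500 × 212 / 32.3) ≈ 479.29.
Cost at Q* = (D/Q*)S + (Q*/2)H = √(2DSH) ≈ €15,481.15.
Cost at Q = 240: (17,500/240)×212 + (240/2)×32.3 = €15,458.33 + €3,876.00 = €19,334.33.
Excess = €19,334.33 − €15,481.15 = €3,853.18.

Extra cost ≈ €3,853 per year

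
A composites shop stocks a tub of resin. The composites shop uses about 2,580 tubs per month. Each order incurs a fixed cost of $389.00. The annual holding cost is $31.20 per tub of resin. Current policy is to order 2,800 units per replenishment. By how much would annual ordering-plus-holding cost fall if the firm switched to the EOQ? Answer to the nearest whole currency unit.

Annual demand D = 2,580 × 12 = 30,960.
EOQ = √(2DS/H) = √(2 × 30,960 × 389 / 31.2) ≈ 878.64.
Cost at Q* = (D/Q*)S + (Q*/2)H = √(2DSH) ≈ $27,413.69.
Cost at Q = 2,800: (30,960/2,800)×389 + (2,800/2)×31.2 = $4,301.23 + $43,680.00 = $47,981.23.
Excess = $47,981.23 − $27,413.69 = $20,567.53.

Extra cost ≈ $20,568 per year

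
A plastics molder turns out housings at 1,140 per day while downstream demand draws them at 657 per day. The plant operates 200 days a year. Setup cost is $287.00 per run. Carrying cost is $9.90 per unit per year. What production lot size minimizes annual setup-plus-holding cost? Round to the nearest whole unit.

Q* ≈ 4,240 housings

Annual demand D = 657 × 200 = 131,400.
Production build-up factor (1 − d/p) = 1 − 657/1,140 = 0.4237.
Q* = √(2DS / (H(1 − d/p))) = √(2 × 131,400 × 287 / (9.9 × 0.4237)).
= √(75,423,600 / 4.1945) ≈ 4240.479.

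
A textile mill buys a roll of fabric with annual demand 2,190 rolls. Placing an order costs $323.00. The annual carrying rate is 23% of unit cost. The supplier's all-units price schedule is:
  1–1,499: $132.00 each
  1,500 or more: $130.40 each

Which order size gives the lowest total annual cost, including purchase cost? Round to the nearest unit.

Holding cost per unit per year at price C is H = 0.23·C.
Candidates are each tier's EOQ (if it falls in that tier) and each price-break quantity.
EOQ at $132.00 = 215.9 (feasible in tier 1): TC = 2,190×$132.00 + (2,190/215.9)×323 + (215.9/2)×0.23×$132.00 = $295,633.74.
EOQ at $130.40 = 217.2 < 1500, so use break Q=1500: TC = 2,190×$130.40 + (2,190/1500.0)×323 + (1500.0/2)×0.23×$130.40 = $308,541.58.
Lowest total cost is $295,633.74 at Q = 215.9.

Q* ≈ 216 rolls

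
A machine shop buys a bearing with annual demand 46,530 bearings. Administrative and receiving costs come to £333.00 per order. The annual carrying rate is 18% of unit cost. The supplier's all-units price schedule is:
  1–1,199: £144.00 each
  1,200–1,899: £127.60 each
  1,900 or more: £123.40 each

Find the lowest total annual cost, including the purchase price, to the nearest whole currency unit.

Holding cost per unit per year at price C is H = 0.18·C.
For each price level, check whether its EOQ is feasible; otherwise the best quantity at that price is the breakpoint.
EOQ at £144.00 = 1093.4 (feasible in tier 1): TC = 46,530×£144.00 + (46,530/1093.4)×333 + (1093.4/2)×0.18×£144.00 = £6,728,661.39.
EOQ at £127.60 = 1161.6 < 1200, so use break Q=1200: TC = 46,530×£127.60 + (46,530/1200.0)×333 + (1200.0/2)×0.18×£127.60 = £5,963,920.88.
EOQ at £123.40 = 1181.2 < 1900, so use break Q=1900: TC = 46,530×£123.40 + (46,530/1900.0)×333 + (1900.0/2)×0.18×£123.40 = £5,771,058.39.
Lowest total cost among the candidates is at Q = 1900.0.

TC* ≈ £5,771,058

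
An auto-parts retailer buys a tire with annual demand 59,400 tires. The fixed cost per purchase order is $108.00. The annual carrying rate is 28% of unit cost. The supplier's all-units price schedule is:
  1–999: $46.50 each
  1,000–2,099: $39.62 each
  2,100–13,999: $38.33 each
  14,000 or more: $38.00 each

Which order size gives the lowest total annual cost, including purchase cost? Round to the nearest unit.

Q* ≈ 2,100 tires

Holding cost per unit per year at price C is H = 0.28·C.
For each price level, check whether its EOQ is feasible; otherwise the best quantity at that price is the breakpoint.
EOQ at $46.50 = 992.7 (feasible in tier 1): TC = 59,400×$46.50 + (59,400/992.7)×108 + (992.7/2)×0.28×$46.50 = $2,775,024.85.
EOQ at $39.62 = 1075.4 (feasible in tier 2): TC = 59,400×$39.62 + (59,400/1075.4)×108 + (1075.4/2)×0.28×$39.62 = $2,365,358.44.
EOQ at $38.33 = 1093.4 < 2100, so use break Q=2100: TC = 59,400×$38.33 + (59,400/2100.0)×108 + (2100.0/2)×0.28×$38.33 = $2,291,125.88.
EOQ at $38.00 = 1098.1 < 14000, so use break Q=14000: TC = 59,400×$38.00 + (59,400/14000.0)×108 + (14000.0/2)×0.28×$38.00 = $2,332,138.23.
Lowest total cost is $2,291,125.88 at Q = 2100.0.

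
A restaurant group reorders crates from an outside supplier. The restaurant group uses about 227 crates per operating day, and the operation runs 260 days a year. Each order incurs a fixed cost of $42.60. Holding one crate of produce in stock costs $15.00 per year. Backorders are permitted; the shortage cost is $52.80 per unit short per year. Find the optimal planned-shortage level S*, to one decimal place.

Annual demand D = 227 × 260 = 59,020.
With planned backorders, Q* = √(2DS/H) · √((H+B)/B).
√(2DS/H) = √(2 × 59,020 × 42.6 / 15) = 578.994.
√((H+B)/B) = √((15+52.8)/52.8) = 1.1332.
Q* ≈ 656.102.
S* = Q* · H/(H+B) = 656.102 × 15/67.8 ≈ 145.155.

S* ≈ 145.2 crates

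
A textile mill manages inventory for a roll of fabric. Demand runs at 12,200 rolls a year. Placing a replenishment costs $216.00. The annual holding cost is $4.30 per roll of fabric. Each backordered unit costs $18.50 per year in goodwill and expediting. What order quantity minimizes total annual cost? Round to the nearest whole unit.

Q* ≈ 1,229 rolls

With planned backorders, Q* = √(2DS/H) · √((H+B)/B).
√(2DS/H) = √(2 × 12,200 × 216 / 4.3) = 1107.102.
√((H+B)/B) = √((4.3+18.5)/18.5) = 1.1101.
Q* ≈ 1229.049.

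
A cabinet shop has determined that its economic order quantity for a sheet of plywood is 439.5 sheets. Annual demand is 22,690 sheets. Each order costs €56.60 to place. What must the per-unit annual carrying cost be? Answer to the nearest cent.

The basic EOQ model gives Q* = √(2DS/H); rearrange for the unknown.
From Q* = √(2DS/H): H = 2DS / Q*² = 2 × 22,690 × 56.6 / 439.5² = 13.2973.

H ≈ €13.30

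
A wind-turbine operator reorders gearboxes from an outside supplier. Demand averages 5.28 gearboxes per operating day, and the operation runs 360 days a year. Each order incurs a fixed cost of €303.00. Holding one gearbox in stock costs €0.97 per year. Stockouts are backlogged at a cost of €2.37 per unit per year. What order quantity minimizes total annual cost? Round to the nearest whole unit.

Q* ≈ 1,294 gearboxes

Annual demand D = 5.28 × 360 = 1,900.8.
With planned backorders, Q* = √(2DS/H) · √((H+B)/B).
√(2DS/H) = √(2 × 1,900.8 × 303 / 0.97) = 1089.729.
√((H+B)/B) = √((0.97+2.37)/2.37) = 1.1871.
Q* ≈ 1293.653.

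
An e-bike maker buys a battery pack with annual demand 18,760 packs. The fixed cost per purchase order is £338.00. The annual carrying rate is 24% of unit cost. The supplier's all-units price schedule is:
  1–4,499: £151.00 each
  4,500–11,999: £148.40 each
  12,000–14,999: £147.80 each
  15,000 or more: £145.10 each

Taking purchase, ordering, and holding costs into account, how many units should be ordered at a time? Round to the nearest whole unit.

Q* ≈ 592 packs

Holding cost per unit per year at price C is H = 0.24·C.
For each price level, check whether its EOQ is feasible; otherwise the best quantity at that price is the breakpoint.
EOQ at £151.00 = 591.6 (feasible in tier 1): TC = 18,760×£151.00 + (18,760/591.6)×338 + (591.6/2)×0.24×£151.00 = £2,854,197.98.
EOQ at £148.40 = 596.7 < 4500, so use break Q=4500: TC = 18,760×£148.40 + (18,760/4500.0)×338 + (4500.0/2)×0.24×£148.40 = £2,865,529.08.
EOQ at £147.80 = 597.9 < 12000, so use break Q=12000: TC = 18,760×£147.80 + (18,760/12000.0)×338 + (12000.0/2)×0.24×£147.80 = £2,986,088.41.
EOQ at £145.10 = 603.5 < 15000, so use break Q=15000: TC = 18,760×£145.10 + (18,760/15000.0)×338 + (15000.0/2)×0.24×£145.10 = £2,983,678.73.
Lowest total cost is £2,854,197.98 at Q = 591.6.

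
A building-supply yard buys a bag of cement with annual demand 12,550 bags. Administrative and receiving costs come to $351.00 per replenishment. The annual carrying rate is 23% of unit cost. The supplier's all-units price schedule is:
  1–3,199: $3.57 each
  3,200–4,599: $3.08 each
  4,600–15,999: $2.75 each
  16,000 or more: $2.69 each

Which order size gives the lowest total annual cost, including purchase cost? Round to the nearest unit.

Holding cost per unit per year at price C is H = 0.23·C.
For each price level, check whether its EOQ is feasible; otherwise the best quantity at that price is the breakpoint.
Tier 1 ($3.57): EOQ = 3275.6 exceeds tier's upper bound 3199, so this tier is dominated.
EOQ at $3.08 = 3526.6 (feasible in tier 2): TC = 12,550×$3.08 + (12,550/3526.6)×351 + (3526.6/2)×0.23×$3.08 = $41,152.21.
EOQ at $2.75 = 3732.2 < 4600, so use break Q=4600: TC = 12,550×$2.75 + (12,550/4600.0)×351 + (4600.0/2)×0.23×$2.75 = $36,924.87.
EOQ at $2.69 = 3773.6 < 16000, so use break Q=16000: TC = 12,550×$2.69 + (12,550/16000.0)×351 + (16000.0/2)×0.23×$2.69 = $38,984.42.
Lowest total cost is $36,924.87 at Q = 4600.0.

Q* ≈ 4,600 bags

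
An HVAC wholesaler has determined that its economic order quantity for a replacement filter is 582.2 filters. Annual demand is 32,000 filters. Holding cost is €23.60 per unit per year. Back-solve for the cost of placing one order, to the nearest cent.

S ≈ €124.99

Squaring Q* = √(2DS/H) gives Q*² = 2DS/H.
From Q* = √(2DS/H): S = Q*²H / (2D) = 582.2² × 23.6 / (2 × 32,000) = 124.9903.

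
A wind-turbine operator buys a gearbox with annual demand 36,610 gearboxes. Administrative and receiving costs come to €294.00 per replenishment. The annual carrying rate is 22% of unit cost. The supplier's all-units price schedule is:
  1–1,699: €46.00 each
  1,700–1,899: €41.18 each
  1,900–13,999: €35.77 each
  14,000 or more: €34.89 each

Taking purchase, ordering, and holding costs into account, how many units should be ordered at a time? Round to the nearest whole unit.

Q* ≈ 1,900 gearboxes

Holding cost per unit per year at price C is H = 0.22·C.
Evaluate total cost at each tier's feasible EOQ or, if the EOQ is below the tier, at the tier's minimum quantity.
EOQ at €46.00 = 1458.5 (feasible in tier 1): TC = 36,610×€46.00 + (36,610/1458.5)×294 + (1458.5/2)×0.22×€46.00 = €1,698,819.74.
EOQ at €41.18 = 1541.5 < 1700, so use break Q=1700: TC = 36,610×€41.18 + (36,610/1700.0)×294 + (1700.0/2)×0.22×€41.18 = €1,521,631.84.
EOQ at €35.77 = 1653.9 < 1900, so use break Q=1900: TC = 36,610×€35.77 + (36,610/1900.0)×294 + (1900.0/2)×0.22×€35.77 = €1,322,680.55.
EOQ at €34.89 = 1674.7 < 14000, so use break Q=14000: TC = 36,610×€34.89 + (36,610/14000.0)×294 + (14000.0/2)×0.22×€34.89 = €1,331,822.31.
Lowest total cost is €1,322,680.55 at Q = 1900.0.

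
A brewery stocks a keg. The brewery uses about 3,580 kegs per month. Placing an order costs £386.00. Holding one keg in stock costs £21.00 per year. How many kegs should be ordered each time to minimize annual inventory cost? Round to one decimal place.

Q* ≈ 1,256.7 kegs

Annual demand D = 3,580 × 12 = 42,960.
EOQ = √(2DS / H) = √(2 × 42,960 × 386 / 21).
= √(33,165,120 / 21) = √1,579,291.4286 ≈ 1256.699.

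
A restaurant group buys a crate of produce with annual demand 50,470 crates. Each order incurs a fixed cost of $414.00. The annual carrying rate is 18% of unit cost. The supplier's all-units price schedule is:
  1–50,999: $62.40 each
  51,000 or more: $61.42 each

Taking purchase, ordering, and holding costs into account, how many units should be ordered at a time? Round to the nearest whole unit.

Q* ≈ 1,929 crates

Holding cost per unit per year at price C is H = 0.18·C.
Candidates are each tier's EOQ (if it falls in that tier) and each price-break quantity.
EOQ at $62.40 = 1928.9 (feasible in tier 1): TC = 50,470×$62.40 + (50,470/1928.9)×414 + (1928.9/2)×0.18×$62.40 = $3,170,993.08.
EOQ at $61.42 = 1944.2 < 51000, so use break Q=51000: TC = 50,470×$61.42 + (50,470/51000.0)×414 + (51000.0/2)×0.18×$61.42 = $3,382,194.90.
Lowest total cost is $3,170,993.08 at Q = 1928.9.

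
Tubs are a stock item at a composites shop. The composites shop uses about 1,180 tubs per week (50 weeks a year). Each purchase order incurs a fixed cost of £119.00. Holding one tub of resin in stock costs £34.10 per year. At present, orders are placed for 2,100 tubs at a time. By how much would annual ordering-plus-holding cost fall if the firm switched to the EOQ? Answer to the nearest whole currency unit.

Extra cost ≈ £17,266 per year

Annual demand D = 1,180 × 50 = 59,000.
EOQ = √(2DS/H) = √(2 × 59,000 × 119 / 34.1) ≈ 641.71.
Cost at Q* = (D/Q*)S + (Q*/2)H = √(2DSH) ≈ £21,882.23.
Cost at Q = 2,100: (59,000/2,100)×119 + (2,100/2)×34.1 = £3,343.33 + £35,805.00 = £39,148.33.
Excess = £39,148.33 − £21,882.23 = £17,266.10.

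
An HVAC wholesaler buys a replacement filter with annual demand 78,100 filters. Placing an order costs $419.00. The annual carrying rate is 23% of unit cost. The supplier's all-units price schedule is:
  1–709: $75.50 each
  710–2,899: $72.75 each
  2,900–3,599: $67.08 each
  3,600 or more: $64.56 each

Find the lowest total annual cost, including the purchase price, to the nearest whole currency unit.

TC* ≈ $5,077,954

Holding cost per unit per year at price C is H = 0.23·C.
Candidates are each tier's EOQ (if it falls in that tier) and each price-break quantity.
Tier 1 ($75.50): EOQ = 1941.4 exceeds tier's upper bound 709, so this tier is dominated.
EOQ at $72.75 = 1977.7 (feasible in tier 2): TC = 78,100×$72.75 + (78,100/1977.7)×419 + (1977.7/2)×0.23×$72.75 = $5,714,867.38.
EOQ at $67.08 = 2059.6 < 2900, so use break Q=2900: TC = 78,100×$67.08 + (78,100/2900.0)×419 + (2900.0/2)×0.23×$67.08 = $5,272,603.28.
EOQ at $64.56 = 2099.4 < 3600, so use break Q=3600: TC = 78,100×$64.56 + (78,100/3600.0)×419 + (3600.0/2)×0.23×$64.56 = $5,077,953.81.
Lowest total cost among the candidates is at Q = 3600.0.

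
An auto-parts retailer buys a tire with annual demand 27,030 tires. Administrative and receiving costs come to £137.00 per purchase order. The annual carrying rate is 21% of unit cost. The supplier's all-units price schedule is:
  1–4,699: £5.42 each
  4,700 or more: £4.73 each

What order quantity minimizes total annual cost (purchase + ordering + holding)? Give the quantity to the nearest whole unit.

Q* ≈ 4,700 tires

Holding cost per unit per year at price C is H = 0.21·C.
Evaluate total cost at each tier's feasible EOQ or, if the EOQ is below the tier, at the tier's minimum quantity.
EOQ at £5.42 = 2550.9 (feasible in tier 1): TC = 27,030×£5.42 + (27,030/2550.9)×137 + (2550.9/2)×0.21×£5.42 = £149,406.00.
EOQ at £4.73 = 2730.6 < 4700, so use break Q=4700: TC = 27,030×£4.73 + (27,030/4700.0)×137 + (4700.0/2)×0.21×£4.73 = £130,974.05.
Lowest total cost is £130,974.05 at Q = 4700.0.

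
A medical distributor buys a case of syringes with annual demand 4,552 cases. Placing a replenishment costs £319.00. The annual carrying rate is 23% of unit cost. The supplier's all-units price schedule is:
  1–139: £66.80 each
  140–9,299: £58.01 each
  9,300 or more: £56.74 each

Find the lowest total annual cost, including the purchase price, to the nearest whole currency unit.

Holding cost per unit per year at price C is H = 0.23·C.
Evaluate total cost at each tier's feasible EOQ or, if the EOQ is below the tier, at the tier's minimum quantity.
Tier 1 (£66.80): EOQ = 434.8 exceeds tier's upper bound 139, so this tier is dominated.
EOQ at £58.01 = 466.5 (feasible in tier 2): TC = 4,552×£58.01 + (4,552/466.5)×319 + (466.5/2)×0.23×£58.01 = £270,286.34.
EOQ at £56.74 = 471.7 < 9300, so use break Q=9300: TC = 4,552×£56.74 + (4,552/9300.0)×319 + (9300.0/2)×0.23×£56.74 = £319,120.05.
Lowest total cost among the candidates is at Q = 466.5.

TC* ≈ £270,286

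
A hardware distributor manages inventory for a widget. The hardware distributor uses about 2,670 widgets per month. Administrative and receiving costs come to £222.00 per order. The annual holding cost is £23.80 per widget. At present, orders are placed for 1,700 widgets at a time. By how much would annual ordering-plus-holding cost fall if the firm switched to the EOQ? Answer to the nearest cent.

Annual demand D = 2,670 × 12 = 32,040.
EOQ = √(2DS/H) = √(2 × 32,040 × 222 / 23.8) ≈ 773.12.
Cost at Q* = (D/Q*)S + (Q*/2)H = √(2DSH) ≈ £18,400.36.
Cost at Q = 1,700: (32,040/1,700)×222 + (1,700/2)×23.8 = £4,184.05 + £20,230.00 = £24,414.05.
Excess = £24,414.05 − £18,400.36 = £6,013.69.

Extra cost ≈ £6,013.69 per year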